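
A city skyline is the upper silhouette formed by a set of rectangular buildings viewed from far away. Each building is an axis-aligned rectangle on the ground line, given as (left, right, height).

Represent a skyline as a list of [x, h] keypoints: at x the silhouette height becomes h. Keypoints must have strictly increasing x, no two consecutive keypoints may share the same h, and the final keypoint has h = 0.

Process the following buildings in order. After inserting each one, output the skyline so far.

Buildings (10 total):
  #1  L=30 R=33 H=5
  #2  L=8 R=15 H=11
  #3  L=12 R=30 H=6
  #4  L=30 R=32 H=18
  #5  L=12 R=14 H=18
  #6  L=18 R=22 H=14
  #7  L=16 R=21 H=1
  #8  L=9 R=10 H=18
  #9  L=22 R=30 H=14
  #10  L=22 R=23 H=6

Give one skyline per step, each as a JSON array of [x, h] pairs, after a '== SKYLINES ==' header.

== SKYLINES ==
[[30,5],[33,0]]
[[8,11],[15,0],[30,5],[33,0]]
[[8,11],[15,6],[30,5],[33,0]]
[[8,11],[15,6],[30,18],[32,5],[33,0]]
[[8,11],[12,18],[14,11],[15,6],[30,18],[32,5],[33,0]]
[[8,11],[12,18],[14,11],[15,6],[18,14],[22,6],[30,18],[32,5],[33,0]]
[[8,11],[12,18],[14,11],[15,6],[18,14],[22,6],[30,18],[32,5],[33,0]]
[[8,11],[9,18],[10,11],[12,18],[14,11],[15,6],[18,14],[22,6],[30,18],[32,5],[33,0]]
[[8,11],[9,18],[10,11],[12,18],[14,11],[15,6],[18,14],[30,18],[32,5],[33,0]]
[[8,11],[9,18],[10,11],[12,18],[14,11],[15,6],[18,14],[30,18],[32,5],[33,0]]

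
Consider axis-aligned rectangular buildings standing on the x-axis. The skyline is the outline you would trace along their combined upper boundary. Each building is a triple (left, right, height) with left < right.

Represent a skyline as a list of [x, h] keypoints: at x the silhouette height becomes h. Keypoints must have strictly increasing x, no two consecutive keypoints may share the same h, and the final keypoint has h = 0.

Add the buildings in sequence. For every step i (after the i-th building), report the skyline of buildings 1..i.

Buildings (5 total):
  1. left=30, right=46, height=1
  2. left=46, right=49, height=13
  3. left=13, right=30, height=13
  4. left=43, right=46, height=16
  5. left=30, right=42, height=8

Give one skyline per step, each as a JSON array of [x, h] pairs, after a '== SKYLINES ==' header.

== SKYLINES ==
[[30,1],[46,0]]
[[30,1],[46,13],[49,0]]
[[13,13],[30,1],[46,13],[49,0]]
[[13,13],[30,1],[43,16],[46,13],[49,0]]
[[13,13],[30,8],[42,1],[43,16],[46,13],[49,0]]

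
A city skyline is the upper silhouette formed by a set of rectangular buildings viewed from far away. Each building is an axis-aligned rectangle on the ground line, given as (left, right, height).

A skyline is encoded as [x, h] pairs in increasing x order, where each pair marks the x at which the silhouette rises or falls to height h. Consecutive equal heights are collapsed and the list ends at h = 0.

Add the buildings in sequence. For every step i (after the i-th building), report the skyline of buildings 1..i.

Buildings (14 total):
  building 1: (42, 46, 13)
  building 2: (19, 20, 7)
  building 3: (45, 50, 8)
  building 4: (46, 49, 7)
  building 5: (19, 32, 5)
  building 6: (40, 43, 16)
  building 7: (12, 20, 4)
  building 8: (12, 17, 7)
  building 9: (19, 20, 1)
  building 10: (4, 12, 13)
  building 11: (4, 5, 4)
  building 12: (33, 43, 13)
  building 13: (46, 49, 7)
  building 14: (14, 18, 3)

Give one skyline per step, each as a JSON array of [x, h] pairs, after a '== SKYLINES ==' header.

== SKYLINES ==
[[42,13],[46,0]]
[[19,7],[20,0],[42,13],[46,0]]
[[19,7],[20,0],[42,13],[46,8],[50,0]]
[[19,7],[20,0],[42,13],[46,8],[50,0]]
[[19,7],[20,5],[32,0],[42,13],[46,8],[50,0]]
[[19,7],[20,5],[32,0],[40,16],[43,13],[46,8],[50,0]]
[[12,4],[19,7],[20,5],[32,0],[40,16],[43,13],[46,8],[50,0]]
[[12,7],[17,4],[19,7],[20,5],[32,0],[40,16],[43,13],[46,8],[50,0]]
[[12,7],[17,4],[19,7],[20,5],[32,0],[40,16],[43,13],[46,8],[50,0]]
[[4,13],[12,7],[17,4],[19,7],[20,5],[32,0],[40,16],[43,13],[46,8],[50,0]]
[[4,13],[12,7],[17,4],[19,7],[20,5],[32,0],[40,16],[43,13],[46,8],[50,0]]
[[4,13],[12,7],[17,4],[19,7],[20,5],[32,0],[33,13],[40,16],[43,13],[46,8],[50,0]]
[[4,13],[12,7],[17,4],[19,7],[20,5],[32,0],[33,13],[40,16],[43,13],[46,8],[50,0]]
[[4,13],[12,7],[17,4],[19,7],[20,5],[32,0],[33,13],[40,16],[43,13],[46,8],[50,0]]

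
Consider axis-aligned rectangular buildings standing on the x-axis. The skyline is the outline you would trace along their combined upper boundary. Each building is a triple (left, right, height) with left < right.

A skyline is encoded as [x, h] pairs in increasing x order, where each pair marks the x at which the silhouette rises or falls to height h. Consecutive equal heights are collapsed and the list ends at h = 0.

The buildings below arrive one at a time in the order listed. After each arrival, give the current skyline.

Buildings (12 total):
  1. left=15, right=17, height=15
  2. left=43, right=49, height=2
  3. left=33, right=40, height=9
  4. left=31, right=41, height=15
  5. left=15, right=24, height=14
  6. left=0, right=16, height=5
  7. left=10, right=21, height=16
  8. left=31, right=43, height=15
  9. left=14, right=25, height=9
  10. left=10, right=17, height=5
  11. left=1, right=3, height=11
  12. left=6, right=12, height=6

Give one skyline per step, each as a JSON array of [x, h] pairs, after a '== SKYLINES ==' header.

== SKYLINES ==
[[15,15],[17,0]]
[[15,15],[17,0],[43,2],[49,0]]
[[15,15],[17,0],[33,9],[40,0],[43,2],[49,0]]
[[15,15],[17,0],[31,15],[41,0],[43,2],[49,0]]
[[15,15],[17,14],[24,0],[31,15],[41,0],[43,2],[49,0]]
[[0,5],[15,15],[17,14],[24,0],[31,15],[41,0],[43,2],[49,0]]
[[0,5],[10,16],[21,14],[24,0],[31,15],[41,0],[43,2],[49,0]]
[[0,5],[10,16],[21,14],[24,0],[31,15],[43,2],[49,0]]
[[0,5],[10,16],[21,14],[24,9],[25,0],[31,15],[43,2],[49,0]]
[[0,5],[10,16],[21,14],[24,9],[25,0],[31,15],[43,2],[49,0]]
[[0,5],[1,11],[3,5],[10,16],[21,14],[24,9],[25,0],[31,15],[43,2],[49,0]]
[[0,5],[1,11],[3,5],[6,6],[10,16],[21,14],[24,9],[25,0],[31,15],[43,2],[49,0]]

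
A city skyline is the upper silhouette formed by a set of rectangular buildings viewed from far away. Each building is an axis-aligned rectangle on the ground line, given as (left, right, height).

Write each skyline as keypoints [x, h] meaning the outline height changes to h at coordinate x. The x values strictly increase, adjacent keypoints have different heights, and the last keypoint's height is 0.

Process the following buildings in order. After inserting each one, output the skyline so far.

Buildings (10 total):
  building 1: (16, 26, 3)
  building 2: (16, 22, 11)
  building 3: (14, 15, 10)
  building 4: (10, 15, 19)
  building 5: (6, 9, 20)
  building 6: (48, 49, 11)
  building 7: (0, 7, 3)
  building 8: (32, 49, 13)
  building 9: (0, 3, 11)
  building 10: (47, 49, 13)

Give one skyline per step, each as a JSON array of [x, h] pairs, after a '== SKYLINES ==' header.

== SKYLINES ==
[[16,3],[26,0]]
[[16,11],[22,3],[26,0]]
[[14,10],[15,0],[16,11],[22,3],[26,0]]
[[10,19],[15,0],[16,11],[22,3],[26,0]]
[[6,20],[9,0],[10,19],[15,0],[16,11],[22,3],[26,0]]
[[6,20],[9,0],[10,19],[15,0],[16,11],[22,3],[26,0],[48,11],[49,0]]
[[0,3],[6,20],[9,0],[10,19],[15,0],[16,11],[22,3],[26,0],[48,11],[49,0]]
[[0,3],[6,20],[9,0],[10,19],[15,0],[16,11],[22,3],[26,0],[32,13],[49,0]]
[[0,11],[3,3],[6,20],[9,0],[10,19],[15,0],[16,11],[22,3],[26,0],[32,13],[49,0]]
[[0,11],[3,3],[6,20],[9,0],[10,19],[15,0],[16,11],[22,3],[26,0],[32,13],[49,0]]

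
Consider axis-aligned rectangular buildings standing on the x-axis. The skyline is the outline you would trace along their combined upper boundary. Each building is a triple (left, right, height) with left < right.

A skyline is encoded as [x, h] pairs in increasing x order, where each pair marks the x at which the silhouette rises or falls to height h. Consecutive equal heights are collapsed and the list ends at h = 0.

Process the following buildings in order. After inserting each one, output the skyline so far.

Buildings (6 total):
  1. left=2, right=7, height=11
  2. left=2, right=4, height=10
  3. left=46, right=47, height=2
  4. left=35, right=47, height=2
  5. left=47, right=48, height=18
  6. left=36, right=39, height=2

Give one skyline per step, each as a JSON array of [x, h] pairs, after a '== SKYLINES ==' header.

== SKYLINES ==
[[2,11],[7,0]]
[[2,11],[7,0]]
[[2,11],[7,0],[46,2],[47,0]]
[[2,11],[7,0],[35,2],[47,0]]
[[2,11],[7,0],[35,2],[47,18],[48,0]]
[[2,11],[7,0],[35,2],[47,18],[48,0]]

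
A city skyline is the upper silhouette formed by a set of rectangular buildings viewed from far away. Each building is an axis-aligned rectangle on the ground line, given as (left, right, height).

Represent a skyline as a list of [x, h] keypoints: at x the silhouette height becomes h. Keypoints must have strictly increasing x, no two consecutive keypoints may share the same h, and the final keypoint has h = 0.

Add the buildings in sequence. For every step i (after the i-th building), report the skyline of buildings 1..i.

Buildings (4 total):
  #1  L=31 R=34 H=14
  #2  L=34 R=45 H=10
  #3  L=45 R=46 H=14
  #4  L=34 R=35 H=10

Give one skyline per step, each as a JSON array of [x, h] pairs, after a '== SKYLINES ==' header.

== SKYLINES ==
[[31,14],[34,0]]
[[31,14],[34,10],[45,0]]
[[31,14],[34,10],[45,14],[46,0]]
[[31,14],[34,10],[45,14],[46,0]]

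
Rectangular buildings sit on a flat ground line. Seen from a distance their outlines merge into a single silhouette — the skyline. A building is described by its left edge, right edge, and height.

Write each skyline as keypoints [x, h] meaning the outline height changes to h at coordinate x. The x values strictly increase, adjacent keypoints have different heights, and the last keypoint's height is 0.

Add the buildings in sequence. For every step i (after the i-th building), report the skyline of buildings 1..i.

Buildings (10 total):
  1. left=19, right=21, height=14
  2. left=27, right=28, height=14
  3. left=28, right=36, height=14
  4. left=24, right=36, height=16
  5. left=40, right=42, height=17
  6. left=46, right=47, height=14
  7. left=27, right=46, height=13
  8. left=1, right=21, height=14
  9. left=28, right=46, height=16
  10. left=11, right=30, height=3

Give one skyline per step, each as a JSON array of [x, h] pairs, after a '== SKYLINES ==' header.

== SKYLINES ==
[[19,14],[21,0]]
[[19,14],[21,0],[27,14],[28,0]]
[[19,14],[21,0],[27,14],[36,0]]
[[19,14],[21,0],[24,16],[36,0]]
[[19,14],[21,0],[24,16],[36,0],[40,17],[42,0]]
[[19,14],[21,0],[24,16],[36,0],[40,17],[42,0],[46,14],[47,0]]
[[19,14],[21,0],[24,16],[36,13],[40,17],[42,13],[46,14],[47,0]]
[[1,14],[21,0],[24,16],[36,13],[40,17],[42,13],[46,14],[47,0]]
[[1,14],[21,0],[24,16],[40,17],[42,16],[46,14],[47,0]]
[[1,14],[21,3],[24,16],[40,17],[42,16],[46,14],[47,0]]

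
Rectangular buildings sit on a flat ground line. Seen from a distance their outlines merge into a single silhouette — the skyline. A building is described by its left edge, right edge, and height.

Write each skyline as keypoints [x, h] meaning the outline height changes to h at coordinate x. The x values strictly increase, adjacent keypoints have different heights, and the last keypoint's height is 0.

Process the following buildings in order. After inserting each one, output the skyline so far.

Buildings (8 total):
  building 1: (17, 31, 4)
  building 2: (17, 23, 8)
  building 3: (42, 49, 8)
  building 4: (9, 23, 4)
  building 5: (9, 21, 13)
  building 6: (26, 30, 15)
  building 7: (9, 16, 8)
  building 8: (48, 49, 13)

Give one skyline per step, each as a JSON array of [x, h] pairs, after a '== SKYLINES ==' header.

== SKYLINES ==
[[17,4],[31,0]]
[[17,8],[23,4],[31,0]]
[[17,8],[23,4],[31,0],[42,8],[49,0]]
[[9,4],[17,8],[23,4],[31,0],[42,8],[49,0]]
[[9,13],[21,8],[23,4],[31,0],[42,8],[49,0]]
[[9,13],[21,8],[23,4],[26,15],[30,4],[31,0],[42,8],[49,0]]
[[9,13],[21,8],[23,4],[26,15],[30,4],[31,0],[42,8],[49,0]]
[[9,13],[21,8],[23,4],[26,15],[30,4],[31,0],[42,8],[48,13],[49,0]]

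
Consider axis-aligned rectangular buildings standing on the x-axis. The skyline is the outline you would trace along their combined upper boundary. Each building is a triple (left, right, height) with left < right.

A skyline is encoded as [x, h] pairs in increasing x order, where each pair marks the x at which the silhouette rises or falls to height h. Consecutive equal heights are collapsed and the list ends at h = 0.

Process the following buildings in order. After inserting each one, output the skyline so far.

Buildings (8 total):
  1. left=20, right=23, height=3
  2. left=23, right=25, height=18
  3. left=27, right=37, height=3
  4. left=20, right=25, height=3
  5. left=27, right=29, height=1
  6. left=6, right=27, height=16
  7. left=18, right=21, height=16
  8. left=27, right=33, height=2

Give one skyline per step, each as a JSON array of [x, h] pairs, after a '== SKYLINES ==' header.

== SKYLINES ==
[[20,3],[23,0]]
[[20,3],[23,18],[25,0]]
[[20,3],[23,18],[25,0],[27,3],[37,0]]
[[20,3],[23,18],[25,0],[27,3],[37,0]]
[[20,3],[23,18],[25,0],[27,3],[37,0]]
[[6,16],[23,18],[25,16],[27,3],[37,0]]
[[6,16],[23,18],[25,16],[27,3],[37,0]]
[[6,16],[23,18],[25,16],[27,3],[37,0]]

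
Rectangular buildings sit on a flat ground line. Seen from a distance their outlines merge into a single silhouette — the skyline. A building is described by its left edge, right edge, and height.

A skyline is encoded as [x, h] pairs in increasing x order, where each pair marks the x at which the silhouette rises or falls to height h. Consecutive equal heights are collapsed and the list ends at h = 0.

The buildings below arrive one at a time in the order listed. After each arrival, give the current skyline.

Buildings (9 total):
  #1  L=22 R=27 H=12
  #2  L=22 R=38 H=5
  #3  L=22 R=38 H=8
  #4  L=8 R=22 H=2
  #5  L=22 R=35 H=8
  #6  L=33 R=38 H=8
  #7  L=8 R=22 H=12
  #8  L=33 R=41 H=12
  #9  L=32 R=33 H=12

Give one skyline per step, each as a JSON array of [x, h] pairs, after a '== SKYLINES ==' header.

== SKYLINES ==
[[22,12],[27,0]]
[[22,12],[27,5],[38,0]]
[[22,12],[27,8],[38,0]]
[[8,2],[22,12],[27,8],[38,0]]
[[8,2],[22,12],[27,8],[38,0]]
[[8,2],[22,12],[27,8],[38,0]]
[[8,12],[27,8],[38,0]]
[[8,12],[27,8],[33,12],[41,0]]
[[8,12],[27,8],[32,12],[41,0]]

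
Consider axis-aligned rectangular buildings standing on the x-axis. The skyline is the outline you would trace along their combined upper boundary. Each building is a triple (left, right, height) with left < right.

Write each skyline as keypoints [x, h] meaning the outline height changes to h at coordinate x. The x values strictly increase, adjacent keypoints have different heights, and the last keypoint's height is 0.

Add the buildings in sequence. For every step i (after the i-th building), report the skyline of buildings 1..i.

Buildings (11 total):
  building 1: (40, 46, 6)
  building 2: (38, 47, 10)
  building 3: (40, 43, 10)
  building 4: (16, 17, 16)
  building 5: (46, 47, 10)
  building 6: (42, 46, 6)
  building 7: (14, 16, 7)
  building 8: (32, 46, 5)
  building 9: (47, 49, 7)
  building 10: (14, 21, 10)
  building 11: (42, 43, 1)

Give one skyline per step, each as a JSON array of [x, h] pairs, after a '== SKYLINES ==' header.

== SKYLINES ==
[[40,6],[46,0]]
[[38,10],[47,0]]
[[38,10],[47,0]]
[[16,16],[17,0],[38,10],[47,0]]
[[16,16],[17,0],[38,10],[47,0]]
[[16,16],[17,0],[38,10],[47,0]]
[[14,7],[16,16],[17,0],[38,10],[47,0]]
[[14,7],[16,16],[17,0],[32,5],[38,10],[47,0]]
[[14,7],[16,16],[17,0],[32,5],[38,10],[47,7],[49,0]]
[[14,10],[16,16],[17,10],[21,0],[32,5],[38,10],[47,7],[49,0]]
[[14,10],[16,16],[17,10],[21,0],[32,5],[38,10],[47,7],[49,0]]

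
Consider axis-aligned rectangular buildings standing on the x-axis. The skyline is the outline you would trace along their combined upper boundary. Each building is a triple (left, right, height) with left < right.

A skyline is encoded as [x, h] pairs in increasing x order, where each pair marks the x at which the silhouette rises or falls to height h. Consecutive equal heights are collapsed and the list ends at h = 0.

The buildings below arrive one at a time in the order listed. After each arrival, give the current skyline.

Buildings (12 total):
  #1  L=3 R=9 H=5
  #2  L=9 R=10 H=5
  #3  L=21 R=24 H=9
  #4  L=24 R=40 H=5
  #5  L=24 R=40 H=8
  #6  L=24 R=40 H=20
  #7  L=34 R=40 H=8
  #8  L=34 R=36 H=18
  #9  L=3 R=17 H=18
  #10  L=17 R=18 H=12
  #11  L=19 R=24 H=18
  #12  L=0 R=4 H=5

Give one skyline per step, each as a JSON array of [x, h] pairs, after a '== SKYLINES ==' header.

== SKYLINES ==
[[3,5],[9,0]]
[[3,5],[10,0]]
[[3,5],[10,0],[21,9],[24,0]]
[[3,5],[10,0],[21,9],[24,5],[40,0]]
[[3,5],[10,0],[21,9],[24,8],[40,0]]
[[3,5],[10,0],[21,9],[24,20],[40,0]]
[[3,5],[10,0],[21,9],[24,20],[40,0]]
[[3,5],[10,0],[21,9],[24,20],[40,0]]
[[3,18],[17,0],[21,9],[24,20],[40,0]]
[[3,18],[17,12],[18,0],[21,9],[24,20],[40,0]]
[[3,18],[17,12],[18,0],[19,18],[24,20],[40,0]]
[[0,5],[3,18],[17,12],[18,0],[19,18],[24,20],[40,0]]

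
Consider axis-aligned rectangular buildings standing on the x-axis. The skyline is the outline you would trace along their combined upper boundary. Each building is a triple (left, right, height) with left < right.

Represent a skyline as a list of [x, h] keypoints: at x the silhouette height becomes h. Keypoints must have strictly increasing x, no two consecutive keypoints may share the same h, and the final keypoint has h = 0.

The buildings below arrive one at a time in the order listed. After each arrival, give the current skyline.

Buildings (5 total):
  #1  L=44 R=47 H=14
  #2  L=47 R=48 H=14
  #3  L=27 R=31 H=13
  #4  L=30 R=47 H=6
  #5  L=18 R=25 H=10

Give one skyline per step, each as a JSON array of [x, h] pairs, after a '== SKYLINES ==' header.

== SKYLINES ==
[[44,14],[47,0]]
[[44,14],[48,0]]
[[27,13],[31,0],[44,14],[48,0]]
[[27,13],[31,6],[44,14],[48,0]]
[[18,10],[25,0],[27,13],[31,6],[44,14],[48,0]]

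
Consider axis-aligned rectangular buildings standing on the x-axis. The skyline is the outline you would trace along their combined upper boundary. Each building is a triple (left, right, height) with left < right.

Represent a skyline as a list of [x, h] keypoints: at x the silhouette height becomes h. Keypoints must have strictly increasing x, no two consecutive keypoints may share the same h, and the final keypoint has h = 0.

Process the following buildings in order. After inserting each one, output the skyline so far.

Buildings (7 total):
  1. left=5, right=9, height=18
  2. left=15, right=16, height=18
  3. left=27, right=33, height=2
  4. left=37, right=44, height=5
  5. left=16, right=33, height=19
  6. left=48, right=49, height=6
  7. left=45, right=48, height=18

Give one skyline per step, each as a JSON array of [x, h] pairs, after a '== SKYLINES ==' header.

== SKYLINES ==
[[5,18],[9,0]]
[[5,18],[9,0],[15,18],[16,0]]
[[5,18],[9,0],[15,18],[16,0],[27,2],[33,0]]
[[5,18],[9,0],[15,18],[16,0],[27,2],[33,0],[37,5],[44,0]]
[[5,18],[9,0],[15,18],[16,19],[33,0],[37,5],[44,0]]
[[5,18],[9,0],[15,18],[16,19],[33,0],[37,5],[44,0],[48,6],[49,0]]
[[5,18],[9,0],[15,18],[16,19],[33,0],[37,5],[44,0],[45,18],[48,6],[49,0]]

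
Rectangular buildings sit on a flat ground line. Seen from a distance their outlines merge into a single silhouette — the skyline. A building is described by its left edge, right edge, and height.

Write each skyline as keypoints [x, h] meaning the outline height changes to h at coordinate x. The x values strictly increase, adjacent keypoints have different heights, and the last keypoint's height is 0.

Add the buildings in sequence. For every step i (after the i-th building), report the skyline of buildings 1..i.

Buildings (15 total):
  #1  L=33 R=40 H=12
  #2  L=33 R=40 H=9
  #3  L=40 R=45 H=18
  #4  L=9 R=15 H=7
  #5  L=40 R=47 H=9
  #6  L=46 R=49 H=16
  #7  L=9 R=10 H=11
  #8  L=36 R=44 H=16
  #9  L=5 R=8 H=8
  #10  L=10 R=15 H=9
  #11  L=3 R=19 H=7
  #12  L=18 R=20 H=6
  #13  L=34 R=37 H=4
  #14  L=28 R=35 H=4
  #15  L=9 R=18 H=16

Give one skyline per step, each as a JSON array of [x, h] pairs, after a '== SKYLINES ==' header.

== SKYLINES ==
[[33,12],[40,0]]
[[33,12],[40,0]]
[[33,12],[40,18],[45,0]]
[[9,7],[15,0],[33,12],[40,18],[45,0]]
[[9,7],[15,0],[33,12],[40,18],[45,9],[47,0]]
[[9,7],[15,0],[33,12],[40,18],[45,9],[46,16],[49,0]]
[[9,11],[10,7],[15,0],[33,12],[40,18],[45,9],[46,16],[49,0]]
[[9,11],[10,7],[15,0],[33,12],[36,16],[40,18],[45,9],[46,16],[49,0]]
[[5,8],[8,0],[9,11],[10,7],[15,0],[33,12],[36,16],[40,18],[45,9],[46,16],[49,0]]
[[5,8],[8,0],[9,11],[10,9],[15,0],[33,12],[36,16],[40,18],[45,9],[46,16],[49,0]]
[[3,7],[5,8],[8,7],[9,11],[10,9],[15,7],[19,0],[33,12],[36,16],[40,18],[45,9],[46,16],[49,0]]
[[3,7],[5,8],[8,7],[9,11],[10,9],[15,7],[19,6],[20,0],[33,12],[36,16],[40,18],[45,9],[46,16],[49,0]]
[[3,7],[5,8],[8,7],[9,11],[10,9],[15,7],[19,6],[20,0],[33,12],[36,16],[40,18],[45,9],[46,16],[49,0]]
[[3,7],[5,8],[8,7],[9,11],[10,9],[15,7],[19,6],[20,0],[28,4],[33,12],[36,16],[40,18],[45,9],[46,16],[49,0]]
[[3,7],[5,8],[8,7],[9,16],[18,7],[19,6],[20,0],[28,4],[33,12],[36,16],[40,18],[45,9],[46,16],[49,0]]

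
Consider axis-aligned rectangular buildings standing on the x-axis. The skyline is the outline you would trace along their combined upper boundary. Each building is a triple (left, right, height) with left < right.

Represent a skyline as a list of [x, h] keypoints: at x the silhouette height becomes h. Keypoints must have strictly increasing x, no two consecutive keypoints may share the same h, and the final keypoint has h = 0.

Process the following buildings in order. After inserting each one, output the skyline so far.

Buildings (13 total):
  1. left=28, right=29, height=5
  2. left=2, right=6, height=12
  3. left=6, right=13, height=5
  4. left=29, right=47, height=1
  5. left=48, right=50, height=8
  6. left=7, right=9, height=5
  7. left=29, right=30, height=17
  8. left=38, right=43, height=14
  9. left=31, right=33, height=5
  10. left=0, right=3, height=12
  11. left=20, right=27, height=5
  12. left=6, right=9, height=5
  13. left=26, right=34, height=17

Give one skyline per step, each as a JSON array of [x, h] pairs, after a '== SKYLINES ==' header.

== SKYLINES ==
[[28,5],[29,0]]
[[2,12],[6,0],[28,5],[29,0]]
[[2,12],[6,5],[13,0],[28,5],[29,0]]
[[2,12],[6,5],[13,0],[28,5],[29,1],[47,0]]
[[2,12],[6,5],[13,0],[28,5],[29,1],[47,0],[48,8],[50,0]]
[[2,12],[6,5],[13,0],[28,5],[29,1],[47,0],[48,8],[50,0]]
[[2,12],[6,5],[13,0],[28,5],[29,17],[30,1],[47,0],[48,8],[50,0]]
[[2,12],[6,5],[13,0],[28,5],[29,17],[30,1],[38,14],[43,1],[47,0],[48,8],[50,0]]
[[2,12],[6,5],[13,0],[28,5],[29,17],[30,1],[31,5],[33,1],[38,14],[43,1],[47,0],[48,8],[50,0]]
[[0,12],[6,5],[13,0],[28,5],[29,17],[30,1],[31,5],[33,1],[38,14],[43,1],[47,0],[48,8],[50,0]]
[[0,12],[6,5],[13,0],[20,5],[27,0],[28,5],[29,17],[30,1],[31,5],[33,1],[38,14],[43,1],[47,0],[48,8],[50,0]]
[[0,12],[6,5],[13,0],[20,5],[27,0],[28,5],[29,17],[30,1],[31,5],[33,1],[38,14],[43,1],[47,0],[48,8],[50,0]]
[[0,12],[6,5],[13,0],[20,5],[26,17],[34,1],[38,14],[43,1],[47,0],[48,8],[50,0]]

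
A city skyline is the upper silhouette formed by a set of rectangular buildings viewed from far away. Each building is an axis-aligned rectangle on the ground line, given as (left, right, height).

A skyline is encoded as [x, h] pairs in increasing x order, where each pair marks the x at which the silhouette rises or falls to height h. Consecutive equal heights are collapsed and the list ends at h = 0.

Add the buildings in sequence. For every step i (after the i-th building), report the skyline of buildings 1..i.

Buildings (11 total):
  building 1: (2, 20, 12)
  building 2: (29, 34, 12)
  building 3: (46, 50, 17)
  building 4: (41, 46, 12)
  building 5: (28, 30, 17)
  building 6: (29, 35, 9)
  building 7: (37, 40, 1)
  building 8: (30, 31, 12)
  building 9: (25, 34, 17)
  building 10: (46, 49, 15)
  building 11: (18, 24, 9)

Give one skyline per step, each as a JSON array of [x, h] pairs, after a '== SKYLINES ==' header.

== SKYLINES ==
[[2,12],[20,0]]
[[2,12],[20,0],[29,12],[34,0]]
[[2,12],[20,0],[29,12],[34,0],[46,17],[50,0]]
[[2,12],[20,0],[29,12],[34,0],[41,12],[46,17],[50,0]]
[[2,12],[20,0],[28,17],[30,12],[34,0],[41,12],[46,17],[50,0]]
[[2,12],[20,0],[28,17],[30,12],[34,9],[35,0],[41,12],[46,17],[50,0]]
[[2,12],[20,0],[28,17],[30,12],[34,9],[35,0],[37,1],[40,0],[41,12],[46,17],[50,0]]
[[2,12],[20,0],[28,17],[30,12],[34,9],[35,0],[37,1],[40,0],[41,12],[46,17],[50,0]]
[[2,12],[20,0],[25,17],[34,9],[35,0],[37,1],[40,0],[41,12],[46,17],[50,0]]
[[2,12],[20,0],[25,17],[34,9],[35,0],[37,1],[40,0],[41,12],[46,17],[50,0]]
[[2,12],[20,9],[24,0],[25,17],[34,9],[35,0],[37,1],[40,0],[41,12],[46,17],[50,0]]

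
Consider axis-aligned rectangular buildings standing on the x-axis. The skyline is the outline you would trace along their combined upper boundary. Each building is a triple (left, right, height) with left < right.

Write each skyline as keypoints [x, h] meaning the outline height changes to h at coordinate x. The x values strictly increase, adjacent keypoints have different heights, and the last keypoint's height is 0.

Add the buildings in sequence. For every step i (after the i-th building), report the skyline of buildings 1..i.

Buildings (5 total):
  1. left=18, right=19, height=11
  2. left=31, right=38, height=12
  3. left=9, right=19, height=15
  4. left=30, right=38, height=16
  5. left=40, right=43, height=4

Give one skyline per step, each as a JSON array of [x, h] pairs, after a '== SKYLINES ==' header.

== SKYLINES ==
[[18,11],[19,0]]
[[18,11],[19,0],[31,12],[38,0]]
[[9,15],[19,0],[31,12],[38,0]]
[[9,15],[19,0],[30,16],[38,0]]
[[9,15],[19,0],[30,16],[38,0],[40,4],[43,0]]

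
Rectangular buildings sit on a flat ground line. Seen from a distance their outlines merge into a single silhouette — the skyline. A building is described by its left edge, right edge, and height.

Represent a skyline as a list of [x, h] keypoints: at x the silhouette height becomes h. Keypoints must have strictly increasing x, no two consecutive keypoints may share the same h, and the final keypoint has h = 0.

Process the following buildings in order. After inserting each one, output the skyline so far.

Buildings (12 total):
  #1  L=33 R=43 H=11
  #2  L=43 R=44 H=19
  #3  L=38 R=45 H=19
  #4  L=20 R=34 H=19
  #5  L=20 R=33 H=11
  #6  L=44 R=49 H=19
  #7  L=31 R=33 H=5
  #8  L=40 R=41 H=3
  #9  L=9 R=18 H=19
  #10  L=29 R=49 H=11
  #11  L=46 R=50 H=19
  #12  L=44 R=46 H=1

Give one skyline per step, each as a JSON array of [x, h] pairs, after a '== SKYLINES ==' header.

== SKYLINES ==
[[33,11],[43,0]]
[[33,11],[43,19],[44,0]]
[[33,11],[38,19],[45,0]]
[[20,19],[34,11],[38,19],[45,0]]
[[20,19],[34,11],[38,19],[45,0]]
[[20,19],[34,11],[38,19],[49,0]]
[[20,19],[34,11],[38,19],[49,0]]
[[20,19],[34,11],[38,19],[49,0]]
[[9,19],[18,0],[20,19],[34,11],[38,19],[49,0]]
[[9,19],[18,0],[20,19],[34,11],[38,19],[49,0]]
[[9,19],[18,0],[20,19],[34,11],[38,19],[50,0]]
[[9,19],[18,0],[20,19],[34,11],[38,19],[50,0]]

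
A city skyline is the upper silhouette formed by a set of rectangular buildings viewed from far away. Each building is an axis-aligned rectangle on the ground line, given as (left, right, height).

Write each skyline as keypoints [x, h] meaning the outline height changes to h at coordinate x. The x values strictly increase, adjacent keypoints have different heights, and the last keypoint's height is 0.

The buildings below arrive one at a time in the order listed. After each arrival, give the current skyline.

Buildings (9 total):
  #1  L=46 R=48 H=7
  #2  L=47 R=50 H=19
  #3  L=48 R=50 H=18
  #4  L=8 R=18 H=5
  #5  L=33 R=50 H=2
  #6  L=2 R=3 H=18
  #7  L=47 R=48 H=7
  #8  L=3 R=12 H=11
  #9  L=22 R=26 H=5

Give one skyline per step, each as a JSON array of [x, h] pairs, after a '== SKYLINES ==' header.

== SKYLINES ==
[[46,7],[48,0]]
[[46,7],[47,19],[50,0]]
[[46,7],[47,19],[50,0]]
[[8,5],[18,0],[46,7],[47,19],[50,0]]
[[8,5],[18,0],[33,2],[46,7],[47,19],[50,0]]
[[2,18],[3,0],[8,5],[18,0],[33,2],[46,7],[47,19],[50,0]]
[[2,18],[3,0],[8,5],[18,0],[33,2],[46,7],[47,19],[50,0]]
[[2,18],[3,11],[12,5],[18,0],[33,2],[46,7],[47,19],[50,0]]
[[2,18],[3,11],[12,5],[18,0],[22,5],[26,0],[33,2],[46,7],[47,19],[50,0]]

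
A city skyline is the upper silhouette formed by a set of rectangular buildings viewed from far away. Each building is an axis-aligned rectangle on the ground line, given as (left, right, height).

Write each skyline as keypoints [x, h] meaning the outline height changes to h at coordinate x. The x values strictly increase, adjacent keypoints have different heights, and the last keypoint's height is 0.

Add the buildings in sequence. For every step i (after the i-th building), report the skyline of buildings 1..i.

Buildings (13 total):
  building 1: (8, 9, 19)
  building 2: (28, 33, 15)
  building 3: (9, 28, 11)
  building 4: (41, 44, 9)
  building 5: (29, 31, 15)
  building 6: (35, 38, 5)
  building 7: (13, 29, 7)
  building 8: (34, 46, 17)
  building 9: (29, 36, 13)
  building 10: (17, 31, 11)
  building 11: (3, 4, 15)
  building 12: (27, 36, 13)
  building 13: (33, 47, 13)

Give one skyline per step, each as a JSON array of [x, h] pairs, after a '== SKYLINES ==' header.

== SKYLINES ==
[[8,19],[9,0]]
[[8,19],[9,0],[28,15],[33,0]]
[[8,19],[9,11],[28,15],[33,0]]
[[8,19],[9,11],[28,15],[33,0],[41,9],[44,0]]
[[8,19],[9,11],[28,15],[33,0],[41,9],[44,0]]
[[8,19],[9,11],[28,15],[33,0],[35,5],[38,0],[41,9],[44,0]]
[[8,19],[9,11],[28,15],[33,0],[35,5],[38,0],[41,9],[44,0]]
[[8,19],[9,11],[28,15],[33,0],[34,17],[46,0]]
[[8,19],[9,11],[28,15],[33,13],[34,17],[46,0]]
[[8,19],[9,11],[28,15],[33,13],[34,17],[46,0]]
[[3,15],[4,0],[8,19],[9,11],[28,15],[33,13],[34,17],[46,0]]
[[3,15],[4,0],[8,19],[9,11],[27,13],[28,15],[33,13],[34,17],[46,0]]
[[3,15],[4,0],[8,19],[9,11],[27,13],[28,15],[33,13],[34,17],[46,13],[47,0]]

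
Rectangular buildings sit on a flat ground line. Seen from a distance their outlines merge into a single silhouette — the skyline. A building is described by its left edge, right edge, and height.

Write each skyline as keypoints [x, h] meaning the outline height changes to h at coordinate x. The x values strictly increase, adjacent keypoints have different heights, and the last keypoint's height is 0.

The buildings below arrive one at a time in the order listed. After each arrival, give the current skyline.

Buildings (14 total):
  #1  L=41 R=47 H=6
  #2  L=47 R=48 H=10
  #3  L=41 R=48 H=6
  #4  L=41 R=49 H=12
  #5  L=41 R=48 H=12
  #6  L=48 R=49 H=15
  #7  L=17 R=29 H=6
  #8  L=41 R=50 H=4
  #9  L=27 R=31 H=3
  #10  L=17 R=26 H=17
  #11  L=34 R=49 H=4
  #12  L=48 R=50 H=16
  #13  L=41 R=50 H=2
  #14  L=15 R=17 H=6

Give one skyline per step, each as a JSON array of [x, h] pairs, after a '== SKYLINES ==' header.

== SKYLINES ==
[[41,6],[47,0]]
[[41,6],[47,10],[48,0]]
[[41,6],[47,10],[48,0]]
[[41,12],[49,0]]
[[41,12],[49,0]]
[[41,12],[48,15],[49,0]]
[[17,6],[29,0],[41,12],[48,15],[49,0]]
[[17,6],[29,0],[41,12],[48,15],[49,4],[50,0]]
[[17,6],[29,3],[31,0],[41,12],[48,15],[49,4],[50,0]]
[[17,17],[26,6],[29,3],[31,0],[41,12],[48,15],[49,4],[50,0]]
[[17,17],[26,6],[29,3],[31,0],[34,4],[41,12],[48,15],[49,4],[50,0]]
[[17,17],[26,6],[29,3],[31,0],[34,4],[41,12],[48,16],[50,0]]
[[17,17],[26,6],[29,3],[31,0],[34,4],[41,12],[48,16],[50,0]]
[[15,6],[17,17],[26,6],[29,3],[31,0],[34,4],[41,12],[48,16],[50,0]]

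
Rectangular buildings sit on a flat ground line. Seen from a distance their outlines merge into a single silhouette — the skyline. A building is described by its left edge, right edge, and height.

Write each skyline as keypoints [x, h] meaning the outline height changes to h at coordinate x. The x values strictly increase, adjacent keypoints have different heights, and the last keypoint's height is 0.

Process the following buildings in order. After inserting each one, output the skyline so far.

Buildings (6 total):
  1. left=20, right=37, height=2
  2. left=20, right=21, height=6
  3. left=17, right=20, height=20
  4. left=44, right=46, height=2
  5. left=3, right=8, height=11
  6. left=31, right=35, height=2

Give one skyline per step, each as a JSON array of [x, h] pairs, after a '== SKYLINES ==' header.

== SKYLINES ==
[[20,2],[37,0]]
[[20,6],[21,2],[37,0]]
[[17,20],[20,6],[21,2],[37,0]]
[[17,20],[20,6],[21,2],[37,0],[44,2],[46,0]]
[[3,11],[8,0],[17,20],[20,6],[21,2],[37,0],[44,2],[46,0]]
[[3,11],[8,0],[17,20],[20,6],[21,2],[37,0],[44,2],[46,0]]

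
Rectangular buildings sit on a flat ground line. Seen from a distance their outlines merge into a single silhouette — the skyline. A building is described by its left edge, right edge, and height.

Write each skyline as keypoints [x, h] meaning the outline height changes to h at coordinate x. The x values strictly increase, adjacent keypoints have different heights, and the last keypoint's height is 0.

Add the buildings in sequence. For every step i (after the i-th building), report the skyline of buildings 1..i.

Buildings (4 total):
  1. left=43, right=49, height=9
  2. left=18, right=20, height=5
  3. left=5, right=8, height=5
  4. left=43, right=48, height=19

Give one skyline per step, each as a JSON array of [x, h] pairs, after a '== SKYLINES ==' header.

== SKYLINES ==
[[43,9],[49,0]]
[[18,5],[20,0],[43,9],[49,0]]
[[5,5],[8,0],[18,5],[20,0],[43,9],[49,0]]
[[5,5],[8,0],[18,5],[20,0],[43,19],[48,9],[49,0]]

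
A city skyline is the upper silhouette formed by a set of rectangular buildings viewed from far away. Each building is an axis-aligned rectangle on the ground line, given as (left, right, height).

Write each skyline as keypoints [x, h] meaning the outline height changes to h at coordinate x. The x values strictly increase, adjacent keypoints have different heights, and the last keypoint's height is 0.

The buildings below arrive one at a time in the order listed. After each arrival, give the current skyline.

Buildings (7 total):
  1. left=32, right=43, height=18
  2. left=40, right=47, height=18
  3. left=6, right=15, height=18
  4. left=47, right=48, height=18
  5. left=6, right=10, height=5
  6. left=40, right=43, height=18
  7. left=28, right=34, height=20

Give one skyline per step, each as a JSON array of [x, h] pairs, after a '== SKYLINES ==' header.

== SKYLINES ==
[[32,18],[43,0]]
[[32,18],[47,0]]
[[6,18],[15,0],[32,18],[47,0]]
[[6,18],[15,0],[32,18],[48,0]]
[[6,18],[15,0],[32,18],[48,0]]
[[6,18],[15,0],[32,18],[48,0]]
[[6,18],[15,0],[28,20],[34,18],[48,0]]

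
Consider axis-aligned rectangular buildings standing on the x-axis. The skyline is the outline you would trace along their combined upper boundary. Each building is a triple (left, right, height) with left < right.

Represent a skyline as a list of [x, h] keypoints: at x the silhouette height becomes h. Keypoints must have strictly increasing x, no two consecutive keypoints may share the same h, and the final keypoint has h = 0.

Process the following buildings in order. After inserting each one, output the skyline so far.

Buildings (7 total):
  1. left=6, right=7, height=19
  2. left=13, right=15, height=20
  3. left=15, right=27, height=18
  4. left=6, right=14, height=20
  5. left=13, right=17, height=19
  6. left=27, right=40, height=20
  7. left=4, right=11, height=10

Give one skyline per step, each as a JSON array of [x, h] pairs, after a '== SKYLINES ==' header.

== SKYLINES ==
[[6,19],[7,0]]
[[6,19],[7,0],[13,20],[15,0]]
[[6,19],[7,0],[13,20],[15,18],[27,0]]
[[6,20],[15,18],[27,0]]
[[6,20],[15,19],[17,18],[27,0]]
[[6,20],[15,19],[17,18],[27,20],[40,0]]
[[4,10],[6,20],[15,19],[17,18],[27,20],[40,0]]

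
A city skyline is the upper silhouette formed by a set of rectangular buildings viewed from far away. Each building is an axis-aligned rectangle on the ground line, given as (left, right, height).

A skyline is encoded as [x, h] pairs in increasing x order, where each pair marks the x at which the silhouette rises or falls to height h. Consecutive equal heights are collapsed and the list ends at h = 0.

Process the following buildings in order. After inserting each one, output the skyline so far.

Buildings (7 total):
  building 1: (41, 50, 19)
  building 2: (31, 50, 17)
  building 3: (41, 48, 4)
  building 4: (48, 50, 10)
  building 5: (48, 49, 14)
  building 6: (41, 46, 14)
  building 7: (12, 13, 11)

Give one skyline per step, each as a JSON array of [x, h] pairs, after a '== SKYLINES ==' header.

== SKYLINES ==
[[41,19],[50,0]]
[[31,17],[41,19],[50,0]]
[[31,17],[41,19],[50,0]]
[[31,17],[41,19],[50,0]]
[[31,17],[41,19],[50,0]]
[[31,17],[41,19],[50,0]]
[[12,11],[13,0],[31,17],[41,19],[50,0]]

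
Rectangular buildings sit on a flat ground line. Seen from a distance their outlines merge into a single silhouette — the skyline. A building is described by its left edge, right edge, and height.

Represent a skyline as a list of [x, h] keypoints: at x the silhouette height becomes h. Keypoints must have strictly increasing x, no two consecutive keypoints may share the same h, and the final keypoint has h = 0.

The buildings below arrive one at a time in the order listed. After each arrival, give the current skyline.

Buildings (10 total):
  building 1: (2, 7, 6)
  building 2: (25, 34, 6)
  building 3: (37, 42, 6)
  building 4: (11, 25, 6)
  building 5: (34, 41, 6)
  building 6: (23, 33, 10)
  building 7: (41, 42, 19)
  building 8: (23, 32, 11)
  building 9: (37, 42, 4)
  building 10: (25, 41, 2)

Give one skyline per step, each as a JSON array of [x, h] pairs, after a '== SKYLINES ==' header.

== SKYLINES ==
[[2,6],[7,0]]
[[2,6],[7,0],[25,6],[34,0]]
[[2,6],[7,0],[25,6],[34,0],[37,6],[42,0]]
[[2,6],[7,0],[11,6],[34,0],[37,6],[42,0]]
[[2,6],[7,0],[11,6],[42,0]]
[[2,6],[7,0],[11,6],[23,10],[33,6],[42,0]]
[[2,6],[7,0],[11,6],[23,10],[33,6],[41,19],[42,0]]
[[2,6],[7,0],[11,6],[23,11],[32,10],[33,6],[41,19],[42,0]]
[[2,6],[7,0],[11,6],[23,11],[32,10],[33,6],[41,19],[42,0]]
[[2,6],[7,0],[11,6],[23,11],[32,10],[33,6],[41,19],[42,0]]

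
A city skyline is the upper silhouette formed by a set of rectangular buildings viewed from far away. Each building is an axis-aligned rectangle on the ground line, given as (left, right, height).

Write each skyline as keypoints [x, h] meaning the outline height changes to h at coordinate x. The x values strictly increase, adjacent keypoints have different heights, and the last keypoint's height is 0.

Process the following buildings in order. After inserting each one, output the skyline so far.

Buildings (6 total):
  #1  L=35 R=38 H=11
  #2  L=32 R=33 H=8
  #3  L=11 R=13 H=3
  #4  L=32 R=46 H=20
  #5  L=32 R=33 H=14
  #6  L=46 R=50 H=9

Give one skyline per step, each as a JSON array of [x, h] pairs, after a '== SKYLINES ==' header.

== SKYLINES ==
[[35,11],[38,0]]
[[32,8],[33,0],[35,11],[38,0]]
[[11,3],[13,0],[32,8],[33,0],[35,11],[38,0]]
[[11,3],[13,0],[32,20],[46,0]]
[[11,3],[13,0],[32,20],[46,0]]
[[11,3],[13,0],[32,20],[46,9],[50,0]]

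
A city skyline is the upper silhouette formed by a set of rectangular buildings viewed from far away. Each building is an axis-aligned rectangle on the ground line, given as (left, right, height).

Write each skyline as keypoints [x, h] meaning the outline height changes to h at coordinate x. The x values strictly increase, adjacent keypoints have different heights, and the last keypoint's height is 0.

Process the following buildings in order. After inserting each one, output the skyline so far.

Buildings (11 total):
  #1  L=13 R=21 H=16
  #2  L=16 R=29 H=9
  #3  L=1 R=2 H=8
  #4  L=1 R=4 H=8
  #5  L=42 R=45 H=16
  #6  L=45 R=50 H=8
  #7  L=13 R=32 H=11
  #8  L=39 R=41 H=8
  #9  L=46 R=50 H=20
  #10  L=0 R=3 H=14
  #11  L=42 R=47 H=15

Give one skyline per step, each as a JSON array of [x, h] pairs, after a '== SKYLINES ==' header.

== SKYLINES ==
[[13,16],[21,0]]
[[13,16],[21,9],[29,0]]
[[1,8],[2,0],[13,16],[21,9],[29,0]]
[[1,8],[4,0],[13,16],[21,9],[29,0]]
[[1,8],[4,0],[13,16],[21,9],[29,0],[42,16],[45,0]]
[[1,8],[4,0],[13,16],[21,9],[29,0],[42,16],[45,8],[50,0]]
[[1,8],[4,0],[13,16],[21,11],[32,0],[42,16],[45,8],[50,0]]
[[1,8],[4,0],[13,16],[21,11],[32,0],[39,8],[41,0],[42,16],[45,8],[50,0]]
[[1,8],[4,0],[13,16],[21,11],[32,0],[39,8],[41,0],[42,16],[45,8],[46,20],[50,0]]
[[0,14],[3,8],[4,0],[13,16],[21,11],[32,0],[39,8],[41,0],[42,16],[45,8],[46,20],[50,0]]
[[0,14],[3,8],[4,0],[13,16],[21,11],[32,0],[39,8],[41,0],[42,16],[45,15],[46,20],[50,0]]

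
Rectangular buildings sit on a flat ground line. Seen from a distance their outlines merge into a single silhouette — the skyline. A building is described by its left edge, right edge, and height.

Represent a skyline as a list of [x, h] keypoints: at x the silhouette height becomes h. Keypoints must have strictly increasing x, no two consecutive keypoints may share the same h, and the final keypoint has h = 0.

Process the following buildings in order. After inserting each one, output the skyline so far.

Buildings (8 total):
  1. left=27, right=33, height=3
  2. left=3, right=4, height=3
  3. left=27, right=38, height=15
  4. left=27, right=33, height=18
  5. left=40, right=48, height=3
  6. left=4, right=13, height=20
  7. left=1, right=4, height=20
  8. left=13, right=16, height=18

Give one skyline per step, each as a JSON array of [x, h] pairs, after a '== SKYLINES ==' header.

== SKYLINES ==
[[27,3],[33,0]]
[[3,3],[4,0],[27,3],[33,0]]
[[3,3],[4,0],[27,15],[38,0]]
[[3,3],[4,0],[27,18],[33,15],[38,0]]
[[3,3],[4,0],[27,18],[33,15],[38,0],[40,3],[48,0]]
[[3,3],[4,20],[13,0],[27,18],[33,15],[38,0],[40,3],[48,0]]
[[1,20],[13,0],[27,18],[33,15],[38,0],[40,3],[48,0]]
[[1,20],[13,18],[16,0],[27,18],[33,15],[38,0],[40,3],[48,0]]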